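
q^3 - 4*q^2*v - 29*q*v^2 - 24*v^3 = (q - 8*v)*(q + v)*(q + 3*v)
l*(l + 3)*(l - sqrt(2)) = l^3 - sqrt(2)*l^2 + 3*l^2 - 3*sqrt(2)*l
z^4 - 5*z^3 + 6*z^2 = z^2*(z - 3)*(z - 2)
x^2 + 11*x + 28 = (x + 4)*(x + 7)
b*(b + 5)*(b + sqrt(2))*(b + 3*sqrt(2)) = b^4 + 5*b^3 + 4*sqrt(2)*b^3 + 6*b^2 + 20*sqrt(2)*b^2 + 30*b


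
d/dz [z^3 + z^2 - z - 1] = 3*z^2 + 2*z - 1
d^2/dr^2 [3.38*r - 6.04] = 0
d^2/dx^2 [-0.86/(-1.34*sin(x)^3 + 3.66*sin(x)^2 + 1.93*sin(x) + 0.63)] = (-0.566940257848307*sin(x)^6 + 1.72056496162919*sin(x)^5 - 0.0459960998530304*sin(x)^4 + 1.07464225060769*sin(x)^2 - 1.04137699484391*sin(x) + 0.0177168830577596*sin(3*x)^2 + 0.712315525430665*sin(3*x) - 0.048390889545821*sin(5*x) + 0.0497849632380717)/(0.366120218579235*sin(x)^3 - 1.0*sin(x)^2 - 0.527322404371585*sin(x) - 0.172131147540984)^3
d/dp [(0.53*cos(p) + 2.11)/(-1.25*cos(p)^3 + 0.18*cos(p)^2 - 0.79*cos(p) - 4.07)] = (-1.325*cos(p)^3 - 7.8171*cos(p)^2 + 0.7596*cos(p) + 0.4902)*sin(p)/(1.5625*cos(p)^6 - 0.45*cos(p)^5 + 2.0074*cos(p)^4 + 9.8906*cos(p)^3 - 0.8411*cos(p)^2 + 6.4306*cos(p) + 16.5649)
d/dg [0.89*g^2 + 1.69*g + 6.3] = 1.78*g + 1.69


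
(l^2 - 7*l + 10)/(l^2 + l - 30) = (l - 2)/(l + 6)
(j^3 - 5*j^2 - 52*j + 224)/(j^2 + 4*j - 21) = (j^2 - 12*j + 32)/(j - 3)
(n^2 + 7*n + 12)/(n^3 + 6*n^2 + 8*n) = (n + 3)/(n*(n + 2))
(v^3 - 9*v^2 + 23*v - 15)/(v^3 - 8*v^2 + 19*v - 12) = (v - 5)/(v - 4)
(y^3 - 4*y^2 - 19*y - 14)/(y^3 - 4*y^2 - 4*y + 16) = (y^2 - 6*y - 7)/(y^2 - 6*y + 8)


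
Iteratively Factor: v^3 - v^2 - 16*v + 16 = (v - 4)*(v^2 + 3*v - 4) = (v - 4)*(v - 1)*(v + 4)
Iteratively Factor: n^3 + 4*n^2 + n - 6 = (n + 3)*(n^2 + n - 2) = (n - 1)*(n + 3)*(n + 2)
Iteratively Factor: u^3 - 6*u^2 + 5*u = (u)*(u^2 - 6*u + 5) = u*(u - 5)*(u - 1)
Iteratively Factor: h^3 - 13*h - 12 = (h - 4)*(h^2 + 4*h + 3) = (h - 4)*(h + 3)*(h + 1)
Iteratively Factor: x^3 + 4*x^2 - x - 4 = (x + 4)*(x^2 - 1) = (x - 1)*(x + 4)*(x + 1)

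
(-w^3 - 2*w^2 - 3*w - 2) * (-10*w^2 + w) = 10*w^5 + 19*w^4 + 28*w^3 + 17*w^2 - 2*w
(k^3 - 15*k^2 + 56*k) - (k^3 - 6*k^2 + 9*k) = -9*k^2 + 47*k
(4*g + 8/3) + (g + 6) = 5*g + 26/3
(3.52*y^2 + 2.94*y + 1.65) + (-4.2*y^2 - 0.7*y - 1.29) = -0.68*y^2 + 2.24*y + 0.36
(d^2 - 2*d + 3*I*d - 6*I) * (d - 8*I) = d^3 - 2*d^2 - 5*I*d^2 + 24*d + 10*I*d - 48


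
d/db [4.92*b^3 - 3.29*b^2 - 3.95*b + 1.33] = 14.76*b^2 - 6.58*b - 3.95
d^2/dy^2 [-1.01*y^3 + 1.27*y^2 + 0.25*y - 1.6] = 2.54 - 6.06*y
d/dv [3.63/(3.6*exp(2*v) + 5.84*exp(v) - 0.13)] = (-26.136*exp(v) - 21.1992)*exp(v)/(3.6*exp(2*v) + 5.84*exp(v) - 0.13)^2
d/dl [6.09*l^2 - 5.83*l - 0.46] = 12.18*l - 5.83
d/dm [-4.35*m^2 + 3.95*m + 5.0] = 3.95 - 8.7*m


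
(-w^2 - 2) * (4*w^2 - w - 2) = -4*w^4 + w^3 - 6*w^2 + 2*w + 4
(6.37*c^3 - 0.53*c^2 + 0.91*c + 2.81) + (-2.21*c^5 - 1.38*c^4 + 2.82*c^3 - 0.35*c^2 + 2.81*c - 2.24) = -2.21*c^5 - 1.38*c^4 + 9.19*c^3 - 0.88*c^2 + 3.72*c + 0.57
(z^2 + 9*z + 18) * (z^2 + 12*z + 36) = z^4 + 21*z^3 + 162*z^2 + 540*z + 648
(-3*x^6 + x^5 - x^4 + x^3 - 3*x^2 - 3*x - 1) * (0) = 0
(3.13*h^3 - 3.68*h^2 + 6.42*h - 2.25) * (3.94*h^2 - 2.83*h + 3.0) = 12.3322*h^5 - 23.3571*h^4 + 45.0992*h^3 - 38.0736*h^2 + 25.6275*h - 6.75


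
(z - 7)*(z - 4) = z^2 - 11*z + 28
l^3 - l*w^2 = l*(l - w)*(l + w)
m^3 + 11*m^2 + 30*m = m*(m + 5)*(m + 6)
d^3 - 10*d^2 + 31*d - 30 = (d - 5)*(d - 3)*(d - 2)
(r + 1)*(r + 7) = r^2 + 8*r + 7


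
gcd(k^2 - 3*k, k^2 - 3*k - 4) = 1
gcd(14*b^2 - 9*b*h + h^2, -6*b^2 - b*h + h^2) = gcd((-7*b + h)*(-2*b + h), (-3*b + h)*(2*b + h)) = 1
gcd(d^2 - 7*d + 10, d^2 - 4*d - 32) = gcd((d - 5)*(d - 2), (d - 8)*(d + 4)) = 1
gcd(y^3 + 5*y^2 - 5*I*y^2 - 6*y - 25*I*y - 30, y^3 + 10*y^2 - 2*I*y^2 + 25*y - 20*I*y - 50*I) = y^2 + y*(5 - 2*I) - 10*I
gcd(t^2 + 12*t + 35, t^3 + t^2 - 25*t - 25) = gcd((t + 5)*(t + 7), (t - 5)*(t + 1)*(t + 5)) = t + 5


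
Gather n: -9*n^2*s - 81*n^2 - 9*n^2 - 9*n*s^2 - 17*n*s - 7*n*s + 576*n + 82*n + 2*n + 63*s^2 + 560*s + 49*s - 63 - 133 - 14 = n^2*(-9*s - 90) + n*(-9*s^2 - 24*s + 660) + 63*s^2 + 609*s - 210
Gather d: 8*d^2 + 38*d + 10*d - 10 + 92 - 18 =8*d^2 + 48*d + 64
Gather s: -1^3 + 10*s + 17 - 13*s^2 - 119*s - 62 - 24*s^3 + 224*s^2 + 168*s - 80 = -24*s^3 + 211*s^2 + 59*s - 126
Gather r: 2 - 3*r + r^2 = r^2 - 3*r + 2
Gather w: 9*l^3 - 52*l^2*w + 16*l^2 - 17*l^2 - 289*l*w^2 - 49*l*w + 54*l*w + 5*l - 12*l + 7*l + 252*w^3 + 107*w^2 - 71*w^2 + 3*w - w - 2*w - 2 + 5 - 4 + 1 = 9*l^3 - l^2 + 252*w^3 + w^2*(36 - 289*l) + w*(-52*l^2 + 5*l)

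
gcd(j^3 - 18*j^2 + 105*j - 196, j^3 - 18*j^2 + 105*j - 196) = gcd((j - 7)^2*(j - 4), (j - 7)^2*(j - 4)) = j^3 - 18*j^2 + 105*j - 196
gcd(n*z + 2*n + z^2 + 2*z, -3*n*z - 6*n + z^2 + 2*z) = z + 2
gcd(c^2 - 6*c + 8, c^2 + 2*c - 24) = c - 4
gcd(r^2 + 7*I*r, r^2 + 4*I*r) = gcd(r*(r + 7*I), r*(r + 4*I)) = r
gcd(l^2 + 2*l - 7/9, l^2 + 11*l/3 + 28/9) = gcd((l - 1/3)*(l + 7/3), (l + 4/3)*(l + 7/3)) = l + 7/3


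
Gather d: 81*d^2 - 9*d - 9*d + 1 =81*d^2 - 18*d + 1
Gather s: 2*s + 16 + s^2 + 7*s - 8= s^2 + 9*s + 8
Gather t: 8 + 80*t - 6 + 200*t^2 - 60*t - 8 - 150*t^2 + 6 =50*t^2 + 20*t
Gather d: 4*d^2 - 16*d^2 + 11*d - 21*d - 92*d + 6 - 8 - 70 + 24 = -12*d^2 - 102*d - 48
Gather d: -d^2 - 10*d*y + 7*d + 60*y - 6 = -d^2 + d*(7 - 10*y) + 60*y - 6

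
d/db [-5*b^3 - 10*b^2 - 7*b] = -15*b^2 - 20*b - 7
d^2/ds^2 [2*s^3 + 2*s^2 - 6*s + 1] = 12*s + 4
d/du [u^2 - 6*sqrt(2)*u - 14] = 2*u - 6*sqrt(2)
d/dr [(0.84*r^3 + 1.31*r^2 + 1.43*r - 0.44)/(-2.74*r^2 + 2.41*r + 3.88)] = (-2.3016*r^4 + 4.0488*r^3 + 16.8529*r^2 + 7.7544*r + 6.6088)/(7.5076*r^4 - 13.2068*r^3 - 15.4543*r^2 + 18.7016*r + 15.0544)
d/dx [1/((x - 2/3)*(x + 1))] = 3*(-6*x - 1)/(9*x^4 + 6*x^3 - 11*x^2 - 4*x + 4)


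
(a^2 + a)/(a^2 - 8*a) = (a + 1)/(a - 8)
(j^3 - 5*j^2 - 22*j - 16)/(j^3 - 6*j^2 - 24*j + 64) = (j^2 + 3*j + 2)/(j^2 + 2*j - 8)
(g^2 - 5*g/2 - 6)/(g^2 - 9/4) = 2*(g - 4)/(2*g - 3)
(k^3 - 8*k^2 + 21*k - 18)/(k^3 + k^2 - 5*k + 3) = (k^3 - 8*k^2 + 21*k - 18)/(k^3 + k^2 - 5*k + 3)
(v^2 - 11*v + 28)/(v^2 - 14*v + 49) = (v - 4)/(v - 7)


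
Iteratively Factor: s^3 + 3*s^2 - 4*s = (s + 4)*(s^2 - s) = (s - 1)*(s + 4)*(s)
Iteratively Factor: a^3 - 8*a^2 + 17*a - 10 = (a - 2)*(a^2 - 6*a + 5) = (a - 5)*(a - 2)*(a - 1)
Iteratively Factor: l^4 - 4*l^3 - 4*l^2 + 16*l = (l - 4)*(l^3 - 4*l) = l*(l - 4)*(l^2 - 4) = l*(l - 4)*(l + 2)*(l - 2)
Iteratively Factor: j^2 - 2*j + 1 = (j - 1)*(j - 1)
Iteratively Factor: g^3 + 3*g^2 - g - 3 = (g - 1)*(g^2 + 4*g + 3) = (g - 1)*(g + 1)*(g + 3)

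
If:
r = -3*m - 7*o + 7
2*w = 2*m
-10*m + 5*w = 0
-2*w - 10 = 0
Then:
No Solution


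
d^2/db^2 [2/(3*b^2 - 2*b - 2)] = 4*(9*b^2 - 6*b - 4*(3*b - 1)^2 - 6)/(-3*b^2 + 2*b + 2)^3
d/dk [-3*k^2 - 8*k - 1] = -6*k - 8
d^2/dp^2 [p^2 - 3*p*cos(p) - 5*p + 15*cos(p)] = 3*p*cos(p) + 6*sin(p) - 15*cos(p) + 2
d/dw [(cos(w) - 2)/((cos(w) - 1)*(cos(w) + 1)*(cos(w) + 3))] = (-21*cos(w) - 3*cos(2*w) + cos(3*w) + 7)/(2*(cos(w) + 3)^2*sin(w)^3)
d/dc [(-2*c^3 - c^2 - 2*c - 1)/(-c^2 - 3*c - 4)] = (2*c^4 + 12*c^3 + 25*c^2 + 6*c + 5)/(c^4 + 6*c^3 + 17*c^2 + 24*c + 16)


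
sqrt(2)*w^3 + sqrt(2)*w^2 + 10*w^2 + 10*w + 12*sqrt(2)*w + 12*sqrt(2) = (w + 2*sqrt(2))*(w + 3*sqrt(2))*(sqrt(2)*w + sqrt(2))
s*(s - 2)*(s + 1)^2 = s^4 - 3*s^2 - 2*s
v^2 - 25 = (v - 5)*(v + 5)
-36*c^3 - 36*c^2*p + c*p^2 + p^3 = (-6*c + p)*(c + p)*(6*c + p)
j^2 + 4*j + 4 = (j + 2)^2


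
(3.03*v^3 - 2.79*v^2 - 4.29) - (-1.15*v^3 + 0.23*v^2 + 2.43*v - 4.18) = 4.18*v^3 - 3.02*v^2 - 2.43*v - 0.11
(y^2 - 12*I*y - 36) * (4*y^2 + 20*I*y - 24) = 4*y^4 - 28*I*y^3 + 72*y^2 - 432*I*y + 864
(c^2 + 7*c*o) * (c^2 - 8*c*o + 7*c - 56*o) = c^4 - c^3*o + 7*c^3 - 56*c^2*o^2 - 7*c^2*o - 392*c*o^2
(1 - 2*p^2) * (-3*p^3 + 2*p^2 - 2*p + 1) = 6*p^5 - 4*p^4 + p^3 - 2*p + 1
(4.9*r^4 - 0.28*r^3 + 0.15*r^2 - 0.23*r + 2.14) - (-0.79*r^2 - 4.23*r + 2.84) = 4.9*r^4 - 0.28*r^3 + 0.94*r^2 + 4.0*r - 0.7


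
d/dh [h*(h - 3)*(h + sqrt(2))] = h*(h - 3) + h*(h + sqrt(2)) + (h - 3)*(h + sqrt(2))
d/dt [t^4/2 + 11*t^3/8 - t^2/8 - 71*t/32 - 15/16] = 2*t^3 + 33*t^2/8 - t/4 - 71/32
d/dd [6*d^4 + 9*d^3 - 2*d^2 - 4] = d*(24*d^2 + 27*d - 4)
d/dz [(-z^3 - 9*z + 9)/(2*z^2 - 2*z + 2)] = z*(-z^3 + 2*z^2 + 6*z - 18)/(2*(z^4 - 2*z^3 + 3*z^2 - 2*z + 1))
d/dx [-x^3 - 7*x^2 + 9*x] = -3*x^2 - 14*x + 9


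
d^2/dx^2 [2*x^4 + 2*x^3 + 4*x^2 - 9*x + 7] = 24*x^2 + 12*x + 8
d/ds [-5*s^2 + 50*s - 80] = 50 - 10*s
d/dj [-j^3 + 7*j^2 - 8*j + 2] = -3*j^2 + 14*j - 8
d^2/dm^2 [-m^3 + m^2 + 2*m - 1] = 2 - 6*m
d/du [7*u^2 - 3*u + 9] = 14*u - 3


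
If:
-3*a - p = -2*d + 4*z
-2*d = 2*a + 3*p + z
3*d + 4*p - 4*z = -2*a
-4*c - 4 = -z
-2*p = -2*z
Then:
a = 0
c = -1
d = 0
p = 0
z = 0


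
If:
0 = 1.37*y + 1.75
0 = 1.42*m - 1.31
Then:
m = 0.92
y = -1.28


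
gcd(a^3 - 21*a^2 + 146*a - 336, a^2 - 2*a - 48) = a - 8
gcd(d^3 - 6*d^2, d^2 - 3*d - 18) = d - 6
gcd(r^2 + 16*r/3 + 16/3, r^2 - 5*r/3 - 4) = r + 4/3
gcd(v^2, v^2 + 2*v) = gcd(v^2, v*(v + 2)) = v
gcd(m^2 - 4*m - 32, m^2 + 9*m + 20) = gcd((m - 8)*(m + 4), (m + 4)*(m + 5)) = m + 4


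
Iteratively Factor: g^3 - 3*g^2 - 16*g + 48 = (g - 4)*(g^2 + g - 12) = (g - 4)*(g + 4)*(g - 3)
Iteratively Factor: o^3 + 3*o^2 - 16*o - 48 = (o - 4)*(o^2 + 7*o + 12) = (o - 4)*(o + 3)*(o + 4)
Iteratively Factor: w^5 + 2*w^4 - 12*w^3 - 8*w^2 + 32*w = (w)*(w^4 + 2*w^3 - 12*w^2 - 8*w + 32) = w*(w - 2)*(w^3 + 4*w^2 - 4*w - 16) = w*(w - 2)^2*(w^2 + 6*w + 8) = w*(w - 2)^2*(w + 2)*(w + 4)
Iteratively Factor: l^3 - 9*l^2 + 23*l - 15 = (l - 3)*(l^2 - 6*l + 5) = (l - 5)*(l - 3)*(l - 1)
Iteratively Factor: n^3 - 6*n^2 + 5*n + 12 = (n + 1)*(n^2 - 7*n + 12) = (n - 4)*(n + 1)*(n - 3)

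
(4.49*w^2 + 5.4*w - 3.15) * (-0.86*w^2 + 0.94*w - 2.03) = -3.8614*w^4 - 0.4234*w^3 - 1.3297*w^2 - 13.923*w + 6.3945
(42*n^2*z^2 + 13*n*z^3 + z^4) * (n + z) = 42*n^3*z^2 + 55*n^2*z^3 + 14*n*z^4 + z^5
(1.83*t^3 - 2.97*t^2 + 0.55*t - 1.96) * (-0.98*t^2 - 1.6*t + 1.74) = -1.7934*t^5 - 0.0174000000000003*t^4 + 7.3972*t^3 - 4.127*t^2 + 4.093*t - 3.4104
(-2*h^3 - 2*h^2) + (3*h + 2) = -2*h^3 - 2*h^2 + 3*h + 2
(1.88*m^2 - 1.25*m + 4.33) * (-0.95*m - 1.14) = -1.786*m^3 - 0.9557*m^2 - 2.6885*m - 4.9362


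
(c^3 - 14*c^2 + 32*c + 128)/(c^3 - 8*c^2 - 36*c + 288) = (c^2 - 6*c - 16)/(c^2 - 36)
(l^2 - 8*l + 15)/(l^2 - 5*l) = (l - 3)/l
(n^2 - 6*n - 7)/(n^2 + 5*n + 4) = (n - 7)/(n + 4)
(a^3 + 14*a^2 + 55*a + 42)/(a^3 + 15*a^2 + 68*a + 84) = (a + 1)/(a + 2)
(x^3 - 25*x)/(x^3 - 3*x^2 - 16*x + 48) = x*(x^2 - 25)/(x^3 - 3*x^2 - 16*x + 48)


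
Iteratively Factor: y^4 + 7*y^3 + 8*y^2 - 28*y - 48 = (y + 2)*(y^3 + 5*y^2 - 2*y - 24) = (y + 2)*(y + 3)*(y^2 + 2*y - 8) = (y + 2)*(y + 3)*(y + 4)*(y - 2)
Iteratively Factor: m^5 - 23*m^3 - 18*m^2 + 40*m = (m - 1)*(m^4 + m^3 - 22*m^2 - 40*m) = (m - 1)*(m + 2)*(m^3 - m^2 - 20*m) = m*(m - 1)*(m + 2)*(m^2 - m - 20) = m*(m - 1)*(m + 2)*(m + 4)*(m - 5)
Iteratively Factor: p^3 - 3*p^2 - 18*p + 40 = (p - 5)*(p^2 + 2*p - 8) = (p - 5)*(p - 2)*(p + 4)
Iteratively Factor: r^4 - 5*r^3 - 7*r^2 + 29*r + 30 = (r - 3)*(r^3 - 2*r^2 - 13*r - 10) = (r - 3)*(r + 2)*(r^2 - 4*r - 5) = (r - 3)*(r + 1)*(r + 2)*(r - 5)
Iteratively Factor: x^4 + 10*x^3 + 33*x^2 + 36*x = (x)*(x^3 + 10*x^2 + 33*x + 36) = x*(x + 4)*(x^2 + 6*x + 9) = x*(x + 3)*(x + 4)*(x + 3)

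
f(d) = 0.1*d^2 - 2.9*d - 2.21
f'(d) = 0.2*d - 2.9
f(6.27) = -16.46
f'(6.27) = -1.65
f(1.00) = -5.01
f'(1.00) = -2.70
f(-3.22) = 8.16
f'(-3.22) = -3.54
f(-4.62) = 13.32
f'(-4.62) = -3.82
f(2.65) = -9.19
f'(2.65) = -2.37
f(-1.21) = 1.45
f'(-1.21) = -3.14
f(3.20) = -10.47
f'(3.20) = -2.26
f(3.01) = -10.03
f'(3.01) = -2.30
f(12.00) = -22.61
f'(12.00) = -0.50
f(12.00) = -22.61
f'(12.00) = -0.50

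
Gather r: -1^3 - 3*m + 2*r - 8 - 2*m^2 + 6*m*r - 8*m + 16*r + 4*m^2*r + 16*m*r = -2*m^2 - 11*m + r*(4*m^2 + 22*m + 18) - 9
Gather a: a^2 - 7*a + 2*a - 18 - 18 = a^2 - 5*a - 36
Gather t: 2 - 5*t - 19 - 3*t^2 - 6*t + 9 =-3*t^2 - 11*t - 8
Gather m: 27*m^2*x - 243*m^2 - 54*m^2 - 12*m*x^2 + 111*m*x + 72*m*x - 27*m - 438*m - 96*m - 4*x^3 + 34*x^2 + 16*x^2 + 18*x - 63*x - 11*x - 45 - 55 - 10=m^2*(27*x - 297) + m*(-12*x^2 + 183*x - 561) - 4*x^3 + 50*x^2 - 56*x - 110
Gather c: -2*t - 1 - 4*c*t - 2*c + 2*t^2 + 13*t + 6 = c*(-4*t - 2) + 2*t^2 + 11*t + 5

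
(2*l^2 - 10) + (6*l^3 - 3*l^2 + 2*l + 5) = 6*l^3 - l^2 + 2*l - 5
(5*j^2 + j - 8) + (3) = 5*j^2 + j - 5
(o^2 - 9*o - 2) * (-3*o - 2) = -3*o^3 + 25*o^2 + 24*o + 4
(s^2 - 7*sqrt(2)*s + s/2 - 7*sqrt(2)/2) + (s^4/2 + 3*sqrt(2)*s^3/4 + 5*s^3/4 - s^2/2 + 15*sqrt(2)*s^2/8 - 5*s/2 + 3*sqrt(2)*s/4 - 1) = s^4/2 + 3*sqrt(2)*s^3/4 + 5*s^3/4 + s^2/2 + 15*sqrt(2)*s^2/8 - 25*sqrt(2)*s/4 - 2*s - 7*sqrt(2)/2 - 1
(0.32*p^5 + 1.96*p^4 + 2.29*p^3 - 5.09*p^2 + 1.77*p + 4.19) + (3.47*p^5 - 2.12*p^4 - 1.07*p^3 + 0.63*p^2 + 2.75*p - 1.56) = 3.79*p^5 - 0.16*p^4 + 1.22*p^3 - 4.46*p^2 + 4.52*p + 2.63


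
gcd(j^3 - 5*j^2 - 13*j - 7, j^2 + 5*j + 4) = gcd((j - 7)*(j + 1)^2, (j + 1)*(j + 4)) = j + 1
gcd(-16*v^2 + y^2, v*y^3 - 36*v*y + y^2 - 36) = 1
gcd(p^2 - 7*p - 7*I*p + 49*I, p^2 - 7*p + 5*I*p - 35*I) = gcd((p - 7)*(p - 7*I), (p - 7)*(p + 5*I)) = p - 7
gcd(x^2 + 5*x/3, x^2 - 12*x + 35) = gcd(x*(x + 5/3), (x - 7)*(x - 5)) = 1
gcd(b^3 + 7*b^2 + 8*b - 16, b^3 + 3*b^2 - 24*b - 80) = b^2 + 8*b + 16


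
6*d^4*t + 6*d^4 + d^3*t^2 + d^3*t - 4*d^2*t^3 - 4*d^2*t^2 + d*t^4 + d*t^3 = (-3*d + t)*(-2*d + t)*(d + t)*(d*t + d)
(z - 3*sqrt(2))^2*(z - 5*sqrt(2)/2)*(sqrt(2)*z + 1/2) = sqrt(2)*z^4 - 33*z^3/2 + 175*sqrt(2)*z^2/4 - 66*z - 45*sqrt(2)/2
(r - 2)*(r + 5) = r^2 + 3*r - 10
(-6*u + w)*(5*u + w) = -30*u^2 - u*w + w^2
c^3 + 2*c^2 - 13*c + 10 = (c - 2)*(c - 1)*(c + 5)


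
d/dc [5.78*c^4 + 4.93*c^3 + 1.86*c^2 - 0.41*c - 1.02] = 23.12*c^3 + 14.79*c^2 + 3.72*c - 0.41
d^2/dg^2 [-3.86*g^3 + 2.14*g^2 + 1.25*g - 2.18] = 4.28 - 23.16*g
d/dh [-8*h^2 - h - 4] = -16*h - 1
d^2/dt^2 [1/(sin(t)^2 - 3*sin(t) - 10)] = (-4*sin(t)^4 + 9*sin(t)^3 - 43*sin(t)^2 + 12*sin(t) + 38)/((sin(t) - 5)^3*(sin(t) + 2)^3)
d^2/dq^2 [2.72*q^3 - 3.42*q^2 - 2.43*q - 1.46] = 16.32*q - 6.84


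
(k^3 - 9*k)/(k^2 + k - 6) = k*(k - 3)/(k - 2)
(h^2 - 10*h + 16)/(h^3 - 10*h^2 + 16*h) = 1/h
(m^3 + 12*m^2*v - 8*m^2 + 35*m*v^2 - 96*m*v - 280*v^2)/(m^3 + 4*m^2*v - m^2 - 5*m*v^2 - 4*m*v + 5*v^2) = (-m^2 - 7*m*v + 8*m + 56*v)/(-m^2 + m*v + m - v)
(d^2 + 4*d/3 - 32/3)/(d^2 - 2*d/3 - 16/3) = (d + 4)/(d + 2)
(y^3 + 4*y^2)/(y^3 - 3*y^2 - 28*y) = y/(y - 7)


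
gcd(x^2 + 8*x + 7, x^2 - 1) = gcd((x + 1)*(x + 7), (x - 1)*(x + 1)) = x + 1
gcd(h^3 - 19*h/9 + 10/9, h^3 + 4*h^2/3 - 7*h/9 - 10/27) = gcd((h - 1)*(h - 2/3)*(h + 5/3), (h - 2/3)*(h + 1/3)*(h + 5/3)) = h^2 + h - 10/9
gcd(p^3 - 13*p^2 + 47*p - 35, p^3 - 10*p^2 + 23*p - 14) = p^2 - 8*p + 7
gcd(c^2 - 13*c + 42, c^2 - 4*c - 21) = c - 7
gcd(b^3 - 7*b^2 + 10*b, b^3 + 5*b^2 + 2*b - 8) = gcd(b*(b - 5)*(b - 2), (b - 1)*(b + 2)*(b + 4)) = 1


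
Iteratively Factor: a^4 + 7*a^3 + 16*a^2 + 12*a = (a + 3)*(a^3 + 4*a^2 + 4*a) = a*(a + 3)*(a^2 + 4*a + 4) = a*(a + 2)*(a + 3)*(a + 2)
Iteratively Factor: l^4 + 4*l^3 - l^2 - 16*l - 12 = (l + 2)*(l^3 + 2*l^2 - 5*l - 6) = (l - 2)*(l + 2)*(l^2 + 4*l + 3) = (l - 2)*(l + 2)*(l + 3)*(l + 1)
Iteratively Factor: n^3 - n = (n - 1)*(n^2 + n) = (n - 1)*(n + 1)*(n)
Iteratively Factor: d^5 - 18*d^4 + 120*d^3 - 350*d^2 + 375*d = (d)*(d^4 - 18*d^3 + 120*d^2 - 350*d + 375) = d*(d - 5)*(d^3 - 13*d^2 + 55*d - 75) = d*(d - 5)^2*(d^2 - 8*d + 15) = d*(d - 5)^2*(d - 3)*(d - 5)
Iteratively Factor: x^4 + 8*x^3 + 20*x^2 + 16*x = (x + 2)*(x^3 + 6*x^2 + 8*x) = (x + 2)*(x + 4)*(x^2 + 2*x) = (x + 2)^2*(x + 4)*(x)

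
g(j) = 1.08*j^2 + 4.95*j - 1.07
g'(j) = 2.16*j + 4.95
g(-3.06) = -6.10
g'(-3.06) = -1.66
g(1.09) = 5.61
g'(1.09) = 7.30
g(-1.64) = -6.28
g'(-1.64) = 1.41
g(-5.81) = 6.63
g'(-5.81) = -7.60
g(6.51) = 76.93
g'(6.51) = 19.01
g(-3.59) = -4.92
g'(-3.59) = -2.80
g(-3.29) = -5.67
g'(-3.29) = -2.16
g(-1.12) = -5.26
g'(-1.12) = 2.53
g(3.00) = 23.50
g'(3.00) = 11.43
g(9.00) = 130.96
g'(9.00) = 24.39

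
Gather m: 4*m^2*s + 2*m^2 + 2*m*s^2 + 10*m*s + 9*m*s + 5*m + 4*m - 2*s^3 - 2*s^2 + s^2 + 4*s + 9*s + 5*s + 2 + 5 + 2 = m^2*(4*s + 2) + m*(2*s^2 + 19*s + 9) - 2*s^3 - s^2 + 18*s + 9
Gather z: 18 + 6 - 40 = -16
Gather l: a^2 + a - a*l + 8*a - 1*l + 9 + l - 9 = a^2 - a*l + 9*a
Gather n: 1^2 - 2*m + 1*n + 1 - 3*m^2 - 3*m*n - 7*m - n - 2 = -3*m^2 - 3*m*n - 9*m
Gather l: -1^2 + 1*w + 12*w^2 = 12*w^2 + w - 1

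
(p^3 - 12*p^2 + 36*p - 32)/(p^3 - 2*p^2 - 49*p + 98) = (p^2 - 10*p + 16)/(p^2 - 49)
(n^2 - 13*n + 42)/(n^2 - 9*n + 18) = (n - 7)/(n - 3)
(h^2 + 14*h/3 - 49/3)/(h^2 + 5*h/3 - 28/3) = (h + 7)/(h + 4)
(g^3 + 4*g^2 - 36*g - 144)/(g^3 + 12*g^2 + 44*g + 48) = (g - 6)/(g + 2)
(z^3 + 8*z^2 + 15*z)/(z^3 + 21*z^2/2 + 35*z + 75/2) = 2*z/(2*z + 5)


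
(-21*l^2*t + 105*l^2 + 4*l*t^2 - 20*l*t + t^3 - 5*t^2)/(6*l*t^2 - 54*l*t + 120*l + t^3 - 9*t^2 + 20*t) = (-21*l^2 + 4*l*t + t^2)/(6*l*t - 24*l + t^2 - 4*t)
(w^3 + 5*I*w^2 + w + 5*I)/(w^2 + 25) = (w^2 + 1)/(w - 5*I)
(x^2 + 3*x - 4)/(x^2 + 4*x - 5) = (x + 4)/(x + 5)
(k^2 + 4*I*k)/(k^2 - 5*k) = (k + 4*I)/(k - 5)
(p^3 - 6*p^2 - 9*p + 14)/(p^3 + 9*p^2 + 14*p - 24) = (p^2 - 5*p - 14)/(p^2 + 10*p + 24)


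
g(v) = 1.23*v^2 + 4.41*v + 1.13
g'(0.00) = 4.41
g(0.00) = 1.13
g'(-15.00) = -32.49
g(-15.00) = 211.73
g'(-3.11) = -3.24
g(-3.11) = -0.69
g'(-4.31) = -6.19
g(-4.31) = 4.97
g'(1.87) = 9.01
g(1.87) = 13.68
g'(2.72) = 11.10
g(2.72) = 22.23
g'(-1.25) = 1.34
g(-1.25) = -2.46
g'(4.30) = 14.99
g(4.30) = 42.84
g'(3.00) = 11.79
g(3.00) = 25.43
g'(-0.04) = 4.31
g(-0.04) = 0.96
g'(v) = 2.46*v + 4.41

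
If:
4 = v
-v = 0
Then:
No Solution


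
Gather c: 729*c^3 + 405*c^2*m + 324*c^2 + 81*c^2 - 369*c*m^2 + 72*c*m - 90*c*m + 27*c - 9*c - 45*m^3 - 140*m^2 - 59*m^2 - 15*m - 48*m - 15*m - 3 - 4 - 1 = 729*c^3 + c^2*(405*m + 405) + c*(-369*m^2 - 18*m + 18) - 45*m^3 - 199*m^2 - 78*m - 8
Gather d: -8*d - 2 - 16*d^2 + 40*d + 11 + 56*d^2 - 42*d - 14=40*d^2 - 10*d - 5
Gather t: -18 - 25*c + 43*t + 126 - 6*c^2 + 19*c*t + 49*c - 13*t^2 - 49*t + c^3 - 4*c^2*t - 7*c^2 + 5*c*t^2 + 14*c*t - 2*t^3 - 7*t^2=c^3 - 13*c^2 + 24*c - 2*t^3 + t^2*(5*c - 20) + t*(-4*c^2 + 33*c - 6) + 108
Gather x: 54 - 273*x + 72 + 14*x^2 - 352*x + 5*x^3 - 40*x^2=5*x^3 - 26*x^2 - 625*x + 126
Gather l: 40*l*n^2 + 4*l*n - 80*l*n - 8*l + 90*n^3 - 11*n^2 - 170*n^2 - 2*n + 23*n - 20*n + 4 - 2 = l*(40*n^2 - 76*n - 8) + 90*n^3 - 181*n^2 + n + 2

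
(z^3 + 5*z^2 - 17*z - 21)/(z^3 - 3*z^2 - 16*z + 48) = (z^2 + 8*z + 7)/(z^2 - 16)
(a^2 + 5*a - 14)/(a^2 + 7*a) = (a - 2)/a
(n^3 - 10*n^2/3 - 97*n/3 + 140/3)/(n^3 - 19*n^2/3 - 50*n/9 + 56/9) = 3*(3*n^2 + 11*n - 20)/(9*n^2 + 6*n - 8)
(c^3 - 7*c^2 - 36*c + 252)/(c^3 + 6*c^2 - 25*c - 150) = (c^2 - 13*c + 42)/(c^2 - 25)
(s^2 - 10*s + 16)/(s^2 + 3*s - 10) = (s - 8)/(s + 5)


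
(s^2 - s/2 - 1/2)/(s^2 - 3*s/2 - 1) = (s - 1)/(s - 2)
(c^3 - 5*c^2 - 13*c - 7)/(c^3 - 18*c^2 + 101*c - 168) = (c^2 + 2*c + 1)/(c^2 - 11*c + 24)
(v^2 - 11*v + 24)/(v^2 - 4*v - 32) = (v - 3)/(v + 4)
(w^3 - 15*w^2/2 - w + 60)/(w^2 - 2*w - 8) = (w^2 - 7*w/2 - 15)/(w + 2)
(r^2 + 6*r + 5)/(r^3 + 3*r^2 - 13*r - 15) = 1/(r - 3)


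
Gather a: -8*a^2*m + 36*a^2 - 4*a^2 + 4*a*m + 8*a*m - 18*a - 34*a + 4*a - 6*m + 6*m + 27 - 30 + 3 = a^2*(32 - 8*m) + a*(12*m - 48)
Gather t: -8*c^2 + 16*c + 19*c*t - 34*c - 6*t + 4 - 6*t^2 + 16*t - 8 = -8*c^2 - 18*c - 6*t^2 + t*(19*c + 10) - 4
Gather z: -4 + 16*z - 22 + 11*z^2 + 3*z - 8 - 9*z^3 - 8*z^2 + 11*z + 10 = -9*z^3 + 3*z^2 + 30*z - 24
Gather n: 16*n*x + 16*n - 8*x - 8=n*(16*x + 16) - 8*x - 8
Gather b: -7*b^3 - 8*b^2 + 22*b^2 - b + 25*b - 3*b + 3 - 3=-7*b^3 + 14*b^2 + 21*b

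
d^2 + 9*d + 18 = (d + 3)*(d + 6)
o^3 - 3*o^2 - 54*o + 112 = (o - 8)*(o - 2)*(o + 7)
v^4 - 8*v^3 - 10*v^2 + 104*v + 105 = (v - 7)*(v - 5)*(v + 1)*(v + 3)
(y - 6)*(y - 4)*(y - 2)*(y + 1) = y^4 - 11*y^3 + 32*y^2 - 4*y - 48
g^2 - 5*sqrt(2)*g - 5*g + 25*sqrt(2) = (g - 5)*(g - 5*sqrt(2))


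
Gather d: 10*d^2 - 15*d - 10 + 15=10*d^2 - 15*d + 5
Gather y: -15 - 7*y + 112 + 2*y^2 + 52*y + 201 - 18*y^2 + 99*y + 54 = -16*y^2 + 144*y + 352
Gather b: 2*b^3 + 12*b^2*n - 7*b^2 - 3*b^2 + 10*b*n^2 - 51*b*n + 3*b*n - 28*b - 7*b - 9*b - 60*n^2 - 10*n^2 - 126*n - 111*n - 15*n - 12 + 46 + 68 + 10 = 2*b^3 + b^2*(12*n - 10) + b*(10*n^2 - 48*n - 44) - 70*n^2 - 252*n + 112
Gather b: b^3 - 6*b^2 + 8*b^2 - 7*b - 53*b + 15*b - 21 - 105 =b^3 + 2*b^2 - 45*b - 126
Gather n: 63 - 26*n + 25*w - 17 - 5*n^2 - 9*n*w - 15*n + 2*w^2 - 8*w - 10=-5*n^2 + n*(-9*w - 41) + 2*w^2 + 17*w + 36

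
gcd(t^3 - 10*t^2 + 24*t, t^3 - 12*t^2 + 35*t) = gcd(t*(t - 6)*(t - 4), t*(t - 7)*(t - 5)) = t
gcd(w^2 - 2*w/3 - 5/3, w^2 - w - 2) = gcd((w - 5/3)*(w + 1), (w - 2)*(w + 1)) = w + 1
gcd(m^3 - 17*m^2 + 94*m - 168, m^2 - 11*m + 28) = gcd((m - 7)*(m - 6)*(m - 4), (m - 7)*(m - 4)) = m^2 - 11*m + 28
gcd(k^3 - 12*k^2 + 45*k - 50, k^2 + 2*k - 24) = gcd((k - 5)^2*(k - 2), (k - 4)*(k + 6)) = 1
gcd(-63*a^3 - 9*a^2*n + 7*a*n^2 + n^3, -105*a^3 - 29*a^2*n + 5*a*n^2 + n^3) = 21*a^2 + 10*a*n + n^2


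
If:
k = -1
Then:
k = -1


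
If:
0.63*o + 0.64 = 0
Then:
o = -1.02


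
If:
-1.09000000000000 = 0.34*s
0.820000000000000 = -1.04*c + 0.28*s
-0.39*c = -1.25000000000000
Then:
No Solution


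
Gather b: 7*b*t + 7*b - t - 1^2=b*(7*t + 7) - t - 1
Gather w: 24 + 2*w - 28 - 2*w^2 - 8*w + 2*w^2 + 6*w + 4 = 0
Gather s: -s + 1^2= 1 - s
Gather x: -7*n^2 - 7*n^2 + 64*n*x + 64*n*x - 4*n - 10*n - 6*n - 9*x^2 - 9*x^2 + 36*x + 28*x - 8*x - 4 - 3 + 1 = -14*n^2 - 20*n - 18*x^2 + x*(128*n + 56) - 6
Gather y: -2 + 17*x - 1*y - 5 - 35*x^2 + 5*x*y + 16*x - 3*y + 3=-35*x^2 + 33*x + y*(5*x - 4) - 4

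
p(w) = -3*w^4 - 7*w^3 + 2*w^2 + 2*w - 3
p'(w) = -12*w^3 - 21*w^2 + 4*w + 2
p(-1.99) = 9.06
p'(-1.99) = 5.45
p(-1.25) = 3.97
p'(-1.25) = -12.38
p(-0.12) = -3.20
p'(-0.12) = 1.24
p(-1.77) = 9.10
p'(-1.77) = -4.33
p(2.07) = -107.46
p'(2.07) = -186.14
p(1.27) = -19.38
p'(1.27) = -51.37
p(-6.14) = -2583.33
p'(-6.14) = 1963.45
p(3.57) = -776.16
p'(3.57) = -797.35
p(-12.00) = -49851.00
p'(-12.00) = 17666.00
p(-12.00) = -49851.00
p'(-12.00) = 17666.00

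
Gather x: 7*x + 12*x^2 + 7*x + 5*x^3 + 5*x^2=5*x^3 + 17*x^2 + 14*x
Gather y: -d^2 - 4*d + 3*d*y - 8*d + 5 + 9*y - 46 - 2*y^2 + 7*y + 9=-d^2 - 12*d - 2*y^2 + y*(3*d + 16) - 32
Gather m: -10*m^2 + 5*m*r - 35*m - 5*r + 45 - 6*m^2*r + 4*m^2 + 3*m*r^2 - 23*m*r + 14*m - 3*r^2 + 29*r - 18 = m^2*(-6*r - 6) + m*(3*r^2 - 18*r - 21) - 3*r^2 + 24*r + 27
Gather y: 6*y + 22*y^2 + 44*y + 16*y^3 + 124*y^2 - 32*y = 16*y^3 + 146*y^2 + 18*y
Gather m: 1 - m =1 - m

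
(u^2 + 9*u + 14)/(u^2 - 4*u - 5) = (u^2 + 9*u + 14)/(u^2 - 4*u - 5)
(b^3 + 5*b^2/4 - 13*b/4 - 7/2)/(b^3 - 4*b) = (4*b^2 - 3*b - 7)/(4*b*(b - 2))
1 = 1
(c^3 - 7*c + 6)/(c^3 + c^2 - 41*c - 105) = (c^2 - 3*c + 2)/(c^2 - 2*c - 35)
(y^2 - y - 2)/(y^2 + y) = (y - 2)/y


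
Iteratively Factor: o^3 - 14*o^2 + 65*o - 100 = (o - 5)*(o^2 - 9*o + 20) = (o - 5)^2*(o - 4)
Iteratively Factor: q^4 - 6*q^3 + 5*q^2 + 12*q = (q - 4)*(q^3 - 2*q^2 - 3*q) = q*(q - 4)*(q^2 - 2*q - 3) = q*(q - 4)*(q + 1)*(q - 3)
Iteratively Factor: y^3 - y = (y - 1)*(y^2 + y) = (y - 1)*(y + 1)*(y)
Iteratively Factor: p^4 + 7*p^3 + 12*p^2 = (p + 3)*(p^3 + 4*p^2) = p*(p + 3)*(p^2 + 4*p) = p*(p + 3)*(p + 4)*(p)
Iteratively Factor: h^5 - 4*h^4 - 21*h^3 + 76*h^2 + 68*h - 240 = (h + 4)*(h^4 - 8*h^3 + 11*h^2 + 32*h - 60) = (h - 3)*(h + 4)*(h^3 - 5*h^2 - 4*h + 20) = (h - 5)*(h - 3)*(h + 4)*(h^2 - 4) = (h - 5)*(h - 3)*(h + 2)*(h + 4)*(h - 2)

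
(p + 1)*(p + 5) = p^2 + 6*p + 5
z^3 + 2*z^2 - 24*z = z*(z - 4)*(z + 6)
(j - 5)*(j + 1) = j^2 - 4*j - 5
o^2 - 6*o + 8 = (o - 4)*(o - 2)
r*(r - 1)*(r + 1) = r^3 - r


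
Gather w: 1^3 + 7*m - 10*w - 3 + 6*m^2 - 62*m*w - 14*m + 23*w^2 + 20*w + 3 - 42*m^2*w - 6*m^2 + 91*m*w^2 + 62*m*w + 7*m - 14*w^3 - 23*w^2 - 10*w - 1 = -42*m^2*w + 91*m*w^2 - 14*w^3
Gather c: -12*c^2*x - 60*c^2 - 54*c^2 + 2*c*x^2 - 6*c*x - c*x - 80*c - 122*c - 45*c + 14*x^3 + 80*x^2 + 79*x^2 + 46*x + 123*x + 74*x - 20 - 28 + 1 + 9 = c^2*(-12*x - 114) + c*(2*x^2 - 7*x - 247) + 14*x^3 + 159*x^2 + 243*x - 38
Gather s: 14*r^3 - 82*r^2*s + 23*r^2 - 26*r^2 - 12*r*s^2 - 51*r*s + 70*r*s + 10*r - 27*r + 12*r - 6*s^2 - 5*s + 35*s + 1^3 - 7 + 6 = 14*r^3 - 3*r^2 - 5*r + s^2*(-12*r - 6) + s*(-82*r^2 + 19*r + 30)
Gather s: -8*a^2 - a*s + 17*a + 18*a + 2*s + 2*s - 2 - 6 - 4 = -8*a^2 + 35*a + s*(4 - a) - 12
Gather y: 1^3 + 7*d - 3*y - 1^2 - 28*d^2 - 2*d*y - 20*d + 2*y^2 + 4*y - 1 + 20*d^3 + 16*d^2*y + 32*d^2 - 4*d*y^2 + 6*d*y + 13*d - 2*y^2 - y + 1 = 20*d^3 + 4*d^2 - 4*d*y^2 + y*(16*d^2 + 4*d)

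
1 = 1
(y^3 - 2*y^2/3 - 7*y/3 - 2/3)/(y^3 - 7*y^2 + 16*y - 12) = (3*y^2 + 4*y + 1)/(3*(y^2 - 5*y + 6))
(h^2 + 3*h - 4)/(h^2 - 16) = (h - 1)/(h - 4)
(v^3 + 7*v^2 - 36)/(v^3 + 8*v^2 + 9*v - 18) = (v - 2)/(v - 1)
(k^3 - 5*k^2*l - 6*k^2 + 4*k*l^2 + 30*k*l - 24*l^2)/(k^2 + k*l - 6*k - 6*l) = (k^2 - 5*k*l + 4*l^2)/(k + l)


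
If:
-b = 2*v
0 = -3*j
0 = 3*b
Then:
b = 0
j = 0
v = 0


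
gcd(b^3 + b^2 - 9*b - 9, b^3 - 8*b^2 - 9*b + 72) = b^2 - 9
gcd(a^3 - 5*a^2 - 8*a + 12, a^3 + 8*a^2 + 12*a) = a + 2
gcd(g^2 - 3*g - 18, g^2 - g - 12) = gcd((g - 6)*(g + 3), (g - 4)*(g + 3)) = g + 3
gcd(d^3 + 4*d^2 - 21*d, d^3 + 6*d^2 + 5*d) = d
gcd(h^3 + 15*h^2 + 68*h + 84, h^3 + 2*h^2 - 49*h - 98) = h^2 + 9*h + 14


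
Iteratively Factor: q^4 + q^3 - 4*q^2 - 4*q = (q + 1)*(q^3 - 4*q) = (q + 1)*(q + 2)*(q^2 - 2*q) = q*(q + 1)*(q + 2)*(q - 2)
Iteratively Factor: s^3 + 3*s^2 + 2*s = (s + 1)*(s^2 + 2*s) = s*(s + 1)*(s + 2)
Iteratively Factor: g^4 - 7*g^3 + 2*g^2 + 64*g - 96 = (g - 2)*(g^3 - 5*g^2 - 8*g + 48) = (g - 4)*(g - 2)*(g^2 - g - 12) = (g - 4)^2*(g - 2)*(g + 3)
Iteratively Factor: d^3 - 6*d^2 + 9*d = (d - 3)*(d^2 - 3*d) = d*(d - 3)*(d - 3)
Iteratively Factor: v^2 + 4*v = (v)*(v + 4)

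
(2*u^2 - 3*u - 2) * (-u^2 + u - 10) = -2*u^4 + 5*u^3 - 21*u^2 + 28*u + 20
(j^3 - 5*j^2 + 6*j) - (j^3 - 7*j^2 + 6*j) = 2*j^2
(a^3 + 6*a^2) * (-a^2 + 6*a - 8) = -a^5 + 28*a^3 - 48*a^2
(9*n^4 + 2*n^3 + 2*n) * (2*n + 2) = 18*n^5 + 22*n^4 + 4*n^3 + 4*n^2 + 4*n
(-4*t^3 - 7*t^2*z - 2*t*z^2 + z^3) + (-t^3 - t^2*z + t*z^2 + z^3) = -5*t^3 - 8*t^2*z - t*z^2 + 2*z^3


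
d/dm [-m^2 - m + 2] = -2*m - 1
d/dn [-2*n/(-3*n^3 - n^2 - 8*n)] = -(12*n + 2)/(3*n^2 + n + 8)^2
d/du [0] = 0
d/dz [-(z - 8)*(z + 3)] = 5 - 2*z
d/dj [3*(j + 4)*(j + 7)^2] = 9*(j + 5)*(j + 7)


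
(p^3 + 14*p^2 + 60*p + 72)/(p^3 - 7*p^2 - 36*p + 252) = (p^2 + 8*p + 12)/(p^2 - 13*p + 42)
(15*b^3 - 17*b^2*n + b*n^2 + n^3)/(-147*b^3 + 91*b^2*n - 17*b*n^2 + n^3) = (-5*b^2 + 4*b*n + n^2)/(49*b^2 - 14*b*n + n^2)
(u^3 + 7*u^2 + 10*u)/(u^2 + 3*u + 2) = u*(u + 5)/(u + 1)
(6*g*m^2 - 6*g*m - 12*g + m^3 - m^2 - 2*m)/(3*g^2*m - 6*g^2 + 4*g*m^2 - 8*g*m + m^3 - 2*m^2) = (6*g*m + 6*g + m^2 + m)/(3*g^2 + 4*g*m + m^2)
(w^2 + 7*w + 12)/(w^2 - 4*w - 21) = (w + 4)/(w - 7)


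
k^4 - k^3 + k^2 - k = k*(k - 1)*(k - I)*(k + I)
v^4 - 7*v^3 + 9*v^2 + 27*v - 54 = (v - 3)^3*(v + 2)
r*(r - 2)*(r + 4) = r^3 + 2*r^2 - 8*r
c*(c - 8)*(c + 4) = c^3 - 4*c^2 - 32*c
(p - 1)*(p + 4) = p^2 + 3*p - 4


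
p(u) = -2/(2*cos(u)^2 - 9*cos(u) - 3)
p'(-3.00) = -0.06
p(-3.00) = -0.25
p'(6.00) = -0.03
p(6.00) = 0.20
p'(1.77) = 14.75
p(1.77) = 1.75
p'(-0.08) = -0.01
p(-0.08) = 0.20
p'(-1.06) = -0.26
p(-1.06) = 0.29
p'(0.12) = 0.01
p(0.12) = 0.20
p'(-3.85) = 0.63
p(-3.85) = -0.40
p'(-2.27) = -1.35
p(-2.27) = -0.55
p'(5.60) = -0.10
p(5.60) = 0.23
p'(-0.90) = -0.17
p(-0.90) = 0.26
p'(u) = -2*(4*sin(u)*cos(u) - 9*sin(u))/(2*cos(u)^2 - 9*cos(u) - 3)^2 = 2*(9 - 4*cos(u))*sin(u)/(9*cos(u) - cos(2*u) + 2)^2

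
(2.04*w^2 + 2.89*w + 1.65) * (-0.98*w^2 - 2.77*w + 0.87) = -1.9992*w^4 - 8.483*w^3 - 7.8475*w^2 - 2.0562*w + 1.4355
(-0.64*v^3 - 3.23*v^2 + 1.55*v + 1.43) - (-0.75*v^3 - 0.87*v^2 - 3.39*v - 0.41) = 0.11*v^3 - 2.36*v^2 + 4.94*v + 1.84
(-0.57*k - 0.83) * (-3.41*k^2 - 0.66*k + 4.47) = 1.9437*k^3 + 3.2065*k^2 - 2.0001*k - 3.7101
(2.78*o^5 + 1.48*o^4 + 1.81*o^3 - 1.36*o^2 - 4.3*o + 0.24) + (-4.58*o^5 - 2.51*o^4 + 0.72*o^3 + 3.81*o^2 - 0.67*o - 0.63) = -1.8*o^5 - 1.03*o^4 + 2.53*o^3 + 2.45*o^2 - 4.97*o - 0.39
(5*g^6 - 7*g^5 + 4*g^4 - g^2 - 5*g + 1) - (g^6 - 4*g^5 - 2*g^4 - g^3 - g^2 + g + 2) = 4*g^6 - 3*g^5 + 6*g^4 + g^3 - 6*g - 1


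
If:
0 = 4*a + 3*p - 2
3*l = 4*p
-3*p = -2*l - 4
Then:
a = -17/2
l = 16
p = 12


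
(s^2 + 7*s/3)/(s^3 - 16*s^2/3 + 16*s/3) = (3*s + 7)/(3*s^2 - 16*s + 16)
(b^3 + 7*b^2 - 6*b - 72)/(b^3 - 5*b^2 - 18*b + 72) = (b + 6)/(b - 6)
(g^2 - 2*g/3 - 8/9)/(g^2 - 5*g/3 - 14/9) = (3*g - 4)/(3*g - 7)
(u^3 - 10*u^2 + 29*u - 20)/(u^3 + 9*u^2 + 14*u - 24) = (u^2 - 9*u + 20)/(u^2 + 10*u + 24)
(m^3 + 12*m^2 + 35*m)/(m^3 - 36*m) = (m^2 + 12*m + 35)/(m^2 - 36)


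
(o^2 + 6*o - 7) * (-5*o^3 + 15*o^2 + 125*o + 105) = -5*o^5 - 15*o^4 + 250*o^3 + 750*o^2 - 245*o - 735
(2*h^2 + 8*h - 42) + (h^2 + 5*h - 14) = 3*h^2 + 13*h - 56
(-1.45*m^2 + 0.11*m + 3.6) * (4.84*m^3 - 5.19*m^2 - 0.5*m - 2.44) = -7.018*m^5 + 8.0579*m^4 + 17.5781*m^3 - 15.201*m^2 - 2.0684*m - 8.784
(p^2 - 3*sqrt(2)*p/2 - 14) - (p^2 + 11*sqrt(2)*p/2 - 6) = -7*sqrt(2)*p - 8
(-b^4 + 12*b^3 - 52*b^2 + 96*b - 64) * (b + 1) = -b^5 + 11*b^4 - 40*b^3 + 44*b^2 + 32*b - 64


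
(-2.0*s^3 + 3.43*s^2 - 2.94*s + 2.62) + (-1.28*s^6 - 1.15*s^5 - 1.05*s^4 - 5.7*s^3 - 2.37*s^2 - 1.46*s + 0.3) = -1.28*s^6 - 1.15*s^5 - 1.05*s^4 - 7.7*s^3 + 1.06*s^2 - 4.4*s + 2.92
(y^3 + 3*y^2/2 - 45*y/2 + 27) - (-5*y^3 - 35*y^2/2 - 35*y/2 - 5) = 6*y^3 + 19*y^2 - 5*y + 32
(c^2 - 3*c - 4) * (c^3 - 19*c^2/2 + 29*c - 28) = c^5 - 25*c^4/2 + 107*c^3/2 - 77*c^2 - 32*c + 112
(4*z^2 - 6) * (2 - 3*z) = -12*z^3 + 8*z^2 + 18*z - 12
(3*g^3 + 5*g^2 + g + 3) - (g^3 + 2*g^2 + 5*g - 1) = 2*g^3 + 3*g^2 - 4*g + 4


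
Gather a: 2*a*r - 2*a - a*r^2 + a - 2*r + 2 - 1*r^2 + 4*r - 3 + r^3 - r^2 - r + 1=a*(-r^2 + 2*r - 1) + r^3 - 2*r^2 + r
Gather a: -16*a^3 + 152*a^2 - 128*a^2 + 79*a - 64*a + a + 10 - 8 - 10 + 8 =-16*a^3 + 24*a^2 + 16*a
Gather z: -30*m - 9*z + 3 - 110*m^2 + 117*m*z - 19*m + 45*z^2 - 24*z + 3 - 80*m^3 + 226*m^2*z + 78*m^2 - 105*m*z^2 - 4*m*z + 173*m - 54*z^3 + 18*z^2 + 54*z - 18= -80*m^3 - 32*m^2 + 124*m - 54*z^3 + z^2*(63 - 105*m) + z*(226*m^2 + 113*m + 21) - 12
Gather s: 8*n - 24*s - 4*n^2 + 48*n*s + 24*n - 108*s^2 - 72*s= -4*n^2 + 32*n - 108*s^2 + s*(48*n - 96)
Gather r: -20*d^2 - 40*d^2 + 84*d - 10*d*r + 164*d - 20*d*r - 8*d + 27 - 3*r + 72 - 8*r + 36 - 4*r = -60*d^2 + 240*d + r*(-30*d - 15) + 135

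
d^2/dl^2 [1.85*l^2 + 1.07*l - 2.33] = 3.70000000000000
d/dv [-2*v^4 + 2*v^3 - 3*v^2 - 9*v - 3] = -8*v^3 + 6*v^2 - 6*v - 9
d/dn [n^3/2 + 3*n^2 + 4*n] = 3*n^2/2 + 6*n + 4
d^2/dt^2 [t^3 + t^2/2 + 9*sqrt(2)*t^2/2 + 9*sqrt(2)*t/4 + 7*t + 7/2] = 6*t + 1 + 9*sqrt(2)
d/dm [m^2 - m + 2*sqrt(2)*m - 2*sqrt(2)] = 2*m - 1 + 2*sqrt(2)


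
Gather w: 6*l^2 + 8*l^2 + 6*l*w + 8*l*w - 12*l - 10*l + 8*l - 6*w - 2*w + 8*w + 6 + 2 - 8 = 14*l^2 + 14*l*w - 14*l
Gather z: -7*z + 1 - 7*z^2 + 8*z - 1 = -7*z^2 + z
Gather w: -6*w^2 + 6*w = -6*w^2 + 6*w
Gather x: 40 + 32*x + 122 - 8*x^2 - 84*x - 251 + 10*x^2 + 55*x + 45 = 2*x^2 + 3*x - 44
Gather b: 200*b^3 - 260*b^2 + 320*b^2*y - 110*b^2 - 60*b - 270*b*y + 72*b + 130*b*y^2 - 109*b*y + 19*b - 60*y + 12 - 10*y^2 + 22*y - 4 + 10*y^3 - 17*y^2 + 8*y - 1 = 200*b^3 + b^2*(320*y - 370) + b*(130*y^2 - 379*y + 31) + 10*y^3 - 27*y^2 - 30*y + 7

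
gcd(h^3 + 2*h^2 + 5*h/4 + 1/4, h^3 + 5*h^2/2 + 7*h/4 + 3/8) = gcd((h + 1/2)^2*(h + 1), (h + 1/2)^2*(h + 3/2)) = h^2 + h + 1/4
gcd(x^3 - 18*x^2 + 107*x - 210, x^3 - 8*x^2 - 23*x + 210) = x^2 - 13*x + 42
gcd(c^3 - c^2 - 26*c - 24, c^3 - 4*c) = 1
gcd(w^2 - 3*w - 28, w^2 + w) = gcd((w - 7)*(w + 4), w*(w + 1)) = 1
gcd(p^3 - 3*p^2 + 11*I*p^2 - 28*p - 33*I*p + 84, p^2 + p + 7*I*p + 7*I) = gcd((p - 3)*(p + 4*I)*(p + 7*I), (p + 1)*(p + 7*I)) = p + 7*I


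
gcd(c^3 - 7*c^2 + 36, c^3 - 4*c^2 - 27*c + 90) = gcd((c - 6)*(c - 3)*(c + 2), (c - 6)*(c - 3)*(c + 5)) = c^2 - 9*c + 18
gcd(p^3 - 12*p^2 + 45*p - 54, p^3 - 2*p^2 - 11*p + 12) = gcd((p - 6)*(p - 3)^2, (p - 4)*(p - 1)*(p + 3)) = 1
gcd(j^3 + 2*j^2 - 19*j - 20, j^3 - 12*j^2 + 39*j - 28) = j - 4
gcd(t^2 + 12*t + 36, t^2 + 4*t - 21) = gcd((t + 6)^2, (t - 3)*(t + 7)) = 1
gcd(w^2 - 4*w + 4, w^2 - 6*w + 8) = w - 2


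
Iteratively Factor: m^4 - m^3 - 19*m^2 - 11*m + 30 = (m - 5)*(m^3 + 4*m^2 + m - 6) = (m - 5)*(m + 3)*(m^2 + m - 2) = (m - 5)*(m + 2)*(m + 3)*(m - 1)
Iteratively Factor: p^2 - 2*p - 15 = (p - 5)*(p + 3)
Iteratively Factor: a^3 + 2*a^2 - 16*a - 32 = (a + 2)*(a^2 - 16) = (a + 2)*(a + 4)*(a - 4)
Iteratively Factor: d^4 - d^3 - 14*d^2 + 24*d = (d - 2)*(d^3 + d^2 - 12*d) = (d - 2)*(d + 4)*(d^2 - 3*d) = (d - 3)*(d - 2)*(d + 4)*(d)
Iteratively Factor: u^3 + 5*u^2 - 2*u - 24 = (u + 3)*(u^2 + 2*u - 8) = (u - 2)*(u + 3)*(u + 4)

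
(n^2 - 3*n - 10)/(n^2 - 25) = (n + 2)/(n + 5)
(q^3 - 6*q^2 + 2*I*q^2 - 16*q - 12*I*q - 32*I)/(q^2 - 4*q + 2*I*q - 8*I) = (q^2 - 6*q - 16)/(q - 4)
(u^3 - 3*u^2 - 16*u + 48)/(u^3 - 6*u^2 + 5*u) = (u^3 - 3*u^2 - 16*u + 48)/(u*(u^2 - 6*u + 5))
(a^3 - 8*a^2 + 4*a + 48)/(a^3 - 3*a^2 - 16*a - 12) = (a - 4)/(a + 1)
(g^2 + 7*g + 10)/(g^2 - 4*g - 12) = (g + 5)/(g - 6)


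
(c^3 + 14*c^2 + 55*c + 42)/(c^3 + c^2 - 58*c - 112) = (c^2 + 7*c + 6)/(c^2 - 6*c - 16)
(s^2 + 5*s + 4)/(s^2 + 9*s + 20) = (s + 1)/(s + 5)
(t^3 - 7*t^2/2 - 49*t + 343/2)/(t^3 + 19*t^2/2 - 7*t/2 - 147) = (t - 7)/(t + 6)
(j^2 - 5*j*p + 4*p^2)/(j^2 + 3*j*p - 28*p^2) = (j - p)/(j + 7*p)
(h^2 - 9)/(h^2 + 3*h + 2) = (h^2 - 9)/(h^2 + 3*h + 2)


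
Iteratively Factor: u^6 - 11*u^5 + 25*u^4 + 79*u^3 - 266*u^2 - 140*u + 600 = (u - 5)*(u^5 - 6*u^4 - 5*u^3 + 54*u^2 + 4*u - 120) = (u - 5)*(u - 2)*(u^4 - 4*u^3 - 13*u^2 + 28*u + 60) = (u - 5)^2*(u - 2)*(u^3 + u^2 - 8*u - 12) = (u - 5)^2*(u - 2)*(u + 2)*(u^2 - u - 6) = (u - 5)^2*(u - 2)*(u + 2)^2*(u - 3)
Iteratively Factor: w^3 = (w)*(w^2) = w^2*(w)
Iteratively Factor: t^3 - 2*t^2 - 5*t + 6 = (t - 1)*(t^2 - t - 6) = (t - 1)*(t + 2)*(t - 3)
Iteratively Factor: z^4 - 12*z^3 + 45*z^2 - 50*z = (z - 2)*(z^3 - 10*z^2 + 25*z) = (z - 5)*(z - 2)*(z^2 - 5*z) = z*(z - 5)*(z - 2)*(z - 5)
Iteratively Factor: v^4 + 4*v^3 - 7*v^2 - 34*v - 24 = (v - 3)*(v^3 + 7*v^2 + 14*v + 8) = (v - 3)*(v + 1)*(v^2 + 6*v + 8) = (v - 3)*(v + 1)*(v + 2)*(v + 4)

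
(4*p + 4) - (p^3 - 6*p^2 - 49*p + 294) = -p^3 + 6*p^2 + 53*p - 290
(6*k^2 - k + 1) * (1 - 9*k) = -54*k^3 + 15*k^2 - 10*k + 1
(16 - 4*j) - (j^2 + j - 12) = -j^2 - 5*j + 28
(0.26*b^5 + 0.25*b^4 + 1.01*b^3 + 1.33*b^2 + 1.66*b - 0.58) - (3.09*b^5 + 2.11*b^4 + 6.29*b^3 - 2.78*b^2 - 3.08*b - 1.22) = -2.83*b^5 - 1.86*b^4 - 5.28*b^3 + 4.11*b^2 + 4.74*b + 0.64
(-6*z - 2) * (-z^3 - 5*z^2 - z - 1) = 6*z^4 + 32*z^3 + 16*z^2 + 8*z + 2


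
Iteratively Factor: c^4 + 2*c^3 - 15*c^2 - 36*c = (c - 4)*(c^3 + 6*c^2 + 9*c) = c*(c - 4)*(c^2 + 6*c + 9) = c*(c - 4)*(c + 3)*(c + 3)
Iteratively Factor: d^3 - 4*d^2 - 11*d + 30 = (d + 3)*(d^2 - 7*d + 10) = (d - 2)*(d + 3)*(d - 5)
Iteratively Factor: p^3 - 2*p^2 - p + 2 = (p - 1)*(p^2 - p - 2) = (p - 1)*(p + 1)*(p - 2)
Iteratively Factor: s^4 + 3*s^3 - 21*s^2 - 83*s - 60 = (s + 3)*(s^3 - 21*s - 20) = (s + 1)*(s + 3)*(s^2 - s - 20) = (s + 1)*(s + 3)*(s + 4)*(s - 5)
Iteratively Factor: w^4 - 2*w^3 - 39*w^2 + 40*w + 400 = (w + 4)*(w^3 - 6*w^2 - 15*w + 100) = (w + 4)^2*(w^2 - 10*w + 25) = (w - 5)*(w + 4)^2*(w - 5)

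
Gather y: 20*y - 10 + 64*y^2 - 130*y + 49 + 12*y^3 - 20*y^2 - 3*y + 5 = 12*y^3 + 44*y^2 - 113*y + 44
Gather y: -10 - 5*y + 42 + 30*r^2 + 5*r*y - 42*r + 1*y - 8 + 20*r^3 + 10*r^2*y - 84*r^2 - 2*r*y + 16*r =20*r^3 - 54*r^2 - 26*r + y*(10*r^2 + 3*r - 4) + 24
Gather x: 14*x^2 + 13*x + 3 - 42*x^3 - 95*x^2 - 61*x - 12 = -42*x^3 - 81*x^2 - 48*x - 9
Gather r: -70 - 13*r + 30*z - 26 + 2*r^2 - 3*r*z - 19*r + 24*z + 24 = 2*r^2 + r*(-3*z - 32) + 54*z - 72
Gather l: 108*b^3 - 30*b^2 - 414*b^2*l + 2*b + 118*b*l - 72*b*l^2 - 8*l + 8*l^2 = 108*b^3 - 30*b^2 + 2*b + l^2*(8 - 72*b) + l*(-414*b^2 + 118*b - 8)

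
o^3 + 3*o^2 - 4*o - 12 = (o - 2)*(o + 2)*(o + 3)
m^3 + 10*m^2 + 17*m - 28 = (m - 1)*(m + 4)*(m + 7)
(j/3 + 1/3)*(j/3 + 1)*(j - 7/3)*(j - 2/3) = j^4/9 + j^3/9 - 67*j^2/81 - 25*j/81 + 14/27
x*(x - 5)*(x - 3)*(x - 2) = x^4 - 10*x^3 + 31*x^2 - 30*x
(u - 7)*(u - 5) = u^2 - 12*u + 35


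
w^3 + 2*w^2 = w^2*(w + 2)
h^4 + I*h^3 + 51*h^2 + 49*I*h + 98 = (h - 7*I)*(h - I)*(h + 2*I)*(h + 7*I)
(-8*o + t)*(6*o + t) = -48*o^2 - 2*o*t + t^2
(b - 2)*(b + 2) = b^2 - 4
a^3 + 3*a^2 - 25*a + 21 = (a - 3)*(a - 1)*(a + 7)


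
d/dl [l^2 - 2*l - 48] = 2*l - 2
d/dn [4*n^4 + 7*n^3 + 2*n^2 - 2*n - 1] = 16*n^3 + 21*n^2 + 4*n - 2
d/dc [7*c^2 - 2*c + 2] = 14*c - 2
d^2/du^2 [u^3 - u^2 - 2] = 6*u - 2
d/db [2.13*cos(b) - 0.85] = -2.13*sin(b)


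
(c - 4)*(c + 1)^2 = c^3 - 2*c^2 - 7*c - 4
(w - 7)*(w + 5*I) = w^2 - 7*w + 5*I*w - 35*I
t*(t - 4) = t^2 - 4*t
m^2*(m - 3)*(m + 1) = m^4 - 2*m^3 - 3*m^2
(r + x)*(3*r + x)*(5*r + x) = 15*r^3 + 23*r^2*x + 9*r*x^2 + x^3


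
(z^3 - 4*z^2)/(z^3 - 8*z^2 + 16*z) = z/(z - 4)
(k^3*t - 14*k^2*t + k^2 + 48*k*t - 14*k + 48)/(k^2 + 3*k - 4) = (k^3*t - 14*k^2*t + k^2 + 48*k*t - 14*k + 48)/(k^2 + 3*k - 4)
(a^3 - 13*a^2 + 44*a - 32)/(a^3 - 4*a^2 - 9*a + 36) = (a^2 - 9*a + 8)/(a^2 - 9)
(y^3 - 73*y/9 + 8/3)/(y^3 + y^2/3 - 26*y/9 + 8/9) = (3*y^2 + y - 24)/(3*y^2 + 2*y - 8)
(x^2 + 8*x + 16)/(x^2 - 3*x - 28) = (x + 4)/(x - 7)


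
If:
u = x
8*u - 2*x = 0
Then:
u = 0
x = 0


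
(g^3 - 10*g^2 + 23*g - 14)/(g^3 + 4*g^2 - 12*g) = (g^2 - 8*g + 7)/(g*(g + 6))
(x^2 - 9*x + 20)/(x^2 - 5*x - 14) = (-x^2 + 9*x - 20)/(-x^2 + 5*x + 14)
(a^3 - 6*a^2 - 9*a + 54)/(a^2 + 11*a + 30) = (a^3 - 6*a^2 - 9*a + 54)/(a^2 + 11*a + 30)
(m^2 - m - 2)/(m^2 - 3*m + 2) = (m + 1)/(m - 1)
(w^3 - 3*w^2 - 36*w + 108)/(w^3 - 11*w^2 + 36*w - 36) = (w + 6)/(w - 2)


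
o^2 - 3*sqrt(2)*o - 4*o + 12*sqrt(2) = (o - 4)*(o - 3*sqrt(2))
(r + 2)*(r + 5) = r^2 + 7*r + 10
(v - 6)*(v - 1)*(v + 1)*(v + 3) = v^4 - 3*v^3 - 19*v^2 + 3*v + 18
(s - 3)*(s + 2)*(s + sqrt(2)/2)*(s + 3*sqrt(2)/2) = s^4 - s^3 + 2*sqrt(2)*s^3 - 9*s^2/2 - 2*sqrt(2)*s^2 - 12*sqrt(2)*s - 3*s/2 - 9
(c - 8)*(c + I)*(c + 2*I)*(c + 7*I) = c^4 - 8*c^3 + 10*I*c^3 - 23*c^2 - 80*I*c^2 + 184*c - 14*I*c + 112*I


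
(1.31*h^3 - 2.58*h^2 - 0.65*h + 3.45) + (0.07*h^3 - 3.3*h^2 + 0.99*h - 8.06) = 1.38*h^3 - 5.88*h^2 + 0.34*h - 4.61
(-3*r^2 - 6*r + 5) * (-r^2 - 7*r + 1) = 3*r^4 + 27*r^3 + 34*r^2 - 41*r + 5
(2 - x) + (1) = 3 - x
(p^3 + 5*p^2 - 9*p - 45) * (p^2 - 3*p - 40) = p^5 + 2*p^4 - 64*p^3 - 218*p^2 + 495*p + 1800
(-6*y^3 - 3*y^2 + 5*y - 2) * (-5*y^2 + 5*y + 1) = 30*y^5 - 15*y^4 - 46*y^3 + 32*y^2 - 5*y - 2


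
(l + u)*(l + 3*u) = l^2 + 4*l*u + 3*u^2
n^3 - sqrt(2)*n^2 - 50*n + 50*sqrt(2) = (n - 5*sqrt(2))*(n - sqrt(2))*(n + 5*sqrt(2))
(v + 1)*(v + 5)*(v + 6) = v^3 + 12*v^2 + 41*v + 30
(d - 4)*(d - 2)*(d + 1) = d^3 - 5*d^2 + 2*d + 8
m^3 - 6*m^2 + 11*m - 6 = (m - 3)*(m - 2)*(m - 1)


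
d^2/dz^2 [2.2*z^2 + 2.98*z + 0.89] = 4.40000000000000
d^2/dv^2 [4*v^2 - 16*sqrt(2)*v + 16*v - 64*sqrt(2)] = 8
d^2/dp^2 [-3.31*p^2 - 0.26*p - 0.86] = -6.62000000000000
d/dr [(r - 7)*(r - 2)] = 2*r - 9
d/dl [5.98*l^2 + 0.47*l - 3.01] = 11.96*l + 0.47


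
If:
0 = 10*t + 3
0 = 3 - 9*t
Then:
No Solution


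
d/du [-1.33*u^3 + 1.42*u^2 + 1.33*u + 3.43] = -3.99*u^2 + 2.84*u + 1.33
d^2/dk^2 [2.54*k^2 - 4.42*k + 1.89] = 5.08000000000000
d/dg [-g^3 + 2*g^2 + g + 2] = -3*g^2 + 4*g + 1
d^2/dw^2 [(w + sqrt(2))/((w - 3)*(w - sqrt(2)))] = 2*(-(w - 3)^2*(w - sqrt(2)) + (w - 3)^2*(w + sqrt(2)) - (w - 3)*(w - sqrt(2))^2 + (w - 3)*(w - sqrt(2))*(w + sqrt(2)) + (w - sqrt(2))^2*(w + sqrt(2)))/((w - 3)^3*(w - sqrt(2))^3)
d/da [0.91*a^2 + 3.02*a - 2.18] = 1.82*a + 3.02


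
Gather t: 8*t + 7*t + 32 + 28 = 15*t + 60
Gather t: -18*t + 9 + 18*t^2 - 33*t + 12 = 18*t^2 - 51*t + 21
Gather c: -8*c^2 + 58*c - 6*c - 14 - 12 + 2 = -8*c^2 + 52*c - 24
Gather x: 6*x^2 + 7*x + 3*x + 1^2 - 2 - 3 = 6*x^2 + 10*x - 4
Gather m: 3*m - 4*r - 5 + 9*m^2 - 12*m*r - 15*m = 9*m^2 + m*(-12*r - 12) - 4*r - 5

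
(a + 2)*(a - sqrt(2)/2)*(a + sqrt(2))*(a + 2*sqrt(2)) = a^4 + 2*a^3 + 5*sqrt(2)*a^3/2 + a^2 + 5*sqrt(2)*a^2 - 2*sqrt(2)*a + 2*a - 4*sqrt(2)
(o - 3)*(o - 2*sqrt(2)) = o^2 - 3*o - 2*sqrt(2)*o + 6*sqrt(2)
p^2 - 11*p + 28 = (p - 7)*(p - 4)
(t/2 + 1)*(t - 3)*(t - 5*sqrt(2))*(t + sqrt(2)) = t^4/2 - 2*sqrt(2)*t^3 - t^3/2 - 8*t^2 + 2*sqrt(2)*t^2 + 5*t + 12*sqrt(2)*t + 30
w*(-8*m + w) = -8*m*w + w^2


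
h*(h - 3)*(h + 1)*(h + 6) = h^4 + 4*h^3 - 15*h^2 - 18*h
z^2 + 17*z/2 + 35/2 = (z + 7/2)*(z + 5)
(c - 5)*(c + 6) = c^2 + c - 30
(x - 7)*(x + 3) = x^2 - 4*x - 21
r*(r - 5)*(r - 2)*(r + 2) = r^4 - 5*r^3 - 4*r^2 + 20*r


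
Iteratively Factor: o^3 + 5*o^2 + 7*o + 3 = (o + 3)*(o^2 + 2*o + 1) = (o + 1)*(o + 3)*(o + 1)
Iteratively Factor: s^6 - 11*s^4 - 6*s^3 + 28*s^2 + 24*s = (s + 2)*(s^5 - 2*s^4 - 7*s^3 + 8*s^2 + 12*s) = (s - 2)*(s + 2)*(s^4 - 7*s^2 - 6*s) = (s - 2)*(s + 1)*(s + 2)*(s^3 - s^2 - 6*s) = (s - 2)*(s + 1)*(s + 2)^2*(s^2 - 3*s) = (s - 3)*(s - 2)*(s + 1)*(s + 2)^2*(s)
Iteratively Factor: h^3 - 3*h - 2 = (h + 1)*(h^2 - h - 2) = (h + 1)^2*(h - 2)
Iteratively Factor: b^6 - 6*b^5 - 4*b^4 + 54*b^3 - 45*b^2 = (b - 1)*(b^5 - 5*b^4 - 9*b^3 + 45*b^2) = b*(b - 1)*(b^4 - 5*b^3 - 9*b^2 + 45*b) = b*(b - 5)*(b - 1)*(b^3 - 9*b) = b*(b - 5)*(b - 3)*(b - 1)*(b^2 + 3*b) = b*(b - 5)*(b - 3)*(b - 1)*(b + 3)*(b)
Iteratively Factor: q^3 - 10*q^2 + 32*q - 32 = (q - 4)*(q^2 - 6*q + 8) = (q - 4)^2*(q - 2)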